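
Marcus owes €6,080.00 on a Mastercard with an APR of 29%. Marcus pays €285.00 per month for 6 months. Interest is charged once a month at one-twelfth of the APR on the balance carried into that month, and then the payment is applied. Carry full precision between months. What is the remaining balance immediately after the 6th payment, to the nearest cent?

€5,199.91

Monthly rate r = 29%/12 = 2.41667% = 0.0241667.
Each month: B ← B·(1+r) − €285.00.
Month 1: interest €146.93; balance after payment €5,941.93.
Month 2: interest €143.60; balance after payment €5,800.53.
Month 3: interest €140.18; balance after payment €5,655.71.
Month 4: interest €136.68; balance after payment €5,507.39.
Month 5: interest €133.10; balance after payment €5,355.48.
Month 6: interest €129.42; balance after payment €5,199.91.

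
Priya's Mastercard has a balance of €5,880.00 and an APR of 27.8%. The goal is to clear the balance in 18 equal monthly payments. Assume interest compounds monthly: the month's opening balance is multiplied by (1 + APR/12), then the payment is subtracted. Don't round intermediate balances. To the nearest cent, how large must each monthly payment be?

Monthly rate r = 27.8%/12 = 2.31667% = 0.0231667.
Level-payment amortization: P = B₀·r / (1 − (1+r)^(−n)) = 5880.00·0.0231667 / (1 − 1.02317^(−18)).
Denominator 1 − (1+r)^(−18) = 0.337836701.
P = 136.22 / 0.337836701 ≈ 403.21.

€403.21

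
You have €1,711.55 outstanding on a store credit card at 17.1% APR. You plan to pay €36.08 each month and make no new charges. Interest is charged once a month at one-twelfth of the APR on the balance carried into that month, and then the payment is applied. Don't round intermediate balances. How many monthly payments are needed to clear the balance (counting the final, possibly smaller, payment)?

Monthly rate r = 17.1%/12 = 1.425% = 0.01425.
Recurrence: B ← B·(1+r) − €36.08.
Month 1: interest €24.39; balance after payment €1,699.86.
Month 2: interest €24.22; balance after payment €1,688.00.
Closed form: n = −ln(1 − rB₀/P)/ln(1+r) = −ln(0.32401)/ln(1.01425) ≈ 79.648, so the balance reaches zero during payment 80.

80 payments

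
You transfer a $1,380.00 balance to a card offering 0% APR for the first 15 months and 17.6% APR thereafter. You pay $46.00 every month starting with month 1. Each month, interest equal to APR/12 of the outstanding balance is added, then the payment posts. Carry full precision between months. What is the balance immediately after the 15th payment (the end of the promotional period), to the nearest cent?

$690.00

Promo months 1–15 at r₀ = 0%/12 = 0; months 16+ at r₁ = 17.6%/12 = 0.0146667.
After month 15 (no interest yet): B = $1,380.00 − 15·$46.00 = $690.00.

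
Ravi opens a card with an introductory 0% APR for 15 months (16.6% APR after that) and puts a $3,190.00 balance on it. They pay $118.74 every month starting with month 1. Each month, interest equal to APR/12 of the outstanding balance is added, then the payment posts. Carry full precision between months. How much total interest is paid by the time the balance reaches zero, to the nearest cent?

Promo months 1–15 at r₀ = 0%/12 = 0; months 16+ at r₁ = 16.6%/12 = 0.0138333.
After month 15 (no interest yet): B = $3,190.00 − 15·$118.74 = $1,408.90.
Then at r₁ with $118.74/mo: n₂ = −ln(1 − r₁·B/P)/ln(1+r₁) ≈ 13.05 → 14 more payments.
Total paid = 28·$118.74 + $6.01 = $3,330.73; interest = $3,330.73 − $3,190.00 = $140.73.

$140.73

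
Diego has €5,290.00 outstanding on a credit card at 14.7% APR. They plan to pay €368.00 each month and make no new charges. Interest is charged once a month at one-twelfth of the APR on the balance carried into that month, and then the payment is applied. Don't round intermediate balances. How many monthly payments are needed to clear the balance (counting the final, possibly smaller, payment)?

Monthly rate r = 14.7%/12 = 1.225% = 0.01225.
Recurrence: B ← B·(1+r) − €368.00.
Month 1: interest €64.80; balance after payment €4,986.80.
Month 2: interest €61.09; balance after payment €4,679.89.
Closed form: n = −ln(1 − rB₀/P)/ln(1+r) = −ln(0.82391)/ln(1.01225) ≈ 15.909, so the balance reaches zero during payment 16.

16 payments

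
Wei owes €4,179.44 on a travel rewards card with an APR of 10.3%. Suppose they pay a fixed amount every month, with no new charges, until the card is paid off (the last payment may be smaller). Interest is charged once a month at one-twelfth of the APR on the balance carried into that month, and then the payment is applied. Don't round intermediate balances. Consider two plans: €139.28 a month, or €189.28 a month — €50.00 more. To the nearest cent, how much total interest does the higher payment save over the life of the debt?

Monthly rate r = 10.3%/12 = 0.858333% = 0.00858333.
At €139.28/mo: n = ⌈−ln(1 − rB₀/P)/ln(1+r)⌉ = 35 payments (last €117.91); total interest = total paid − €4,179.44 = €673.99.
At €189.28/mo: 25 payments (last €111.27); total interest €474.55.
Interest saved = €673.99 − €474.55 = €199.44.

€199.44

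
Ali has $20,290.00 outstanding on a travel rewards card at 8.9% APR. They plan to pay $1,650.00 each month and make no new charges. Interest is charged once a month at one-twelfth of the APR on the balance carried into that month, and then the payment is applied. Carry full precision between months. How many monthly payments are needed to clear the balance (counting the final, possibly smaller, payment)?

13 months

Monthly rate r = 8.9%/12 = 0.741667% = 0.00741667.
Recurrence: B ← B·(1+r) − $1,650.00.
Month 1: interest $150.48; balance after payment $18,790.48.
Month 2: interest $139.36; balance after payment $17,279.85.
Closed form: n = −ln(1 − rB₀/P)/ln(1+r) = −ln(0.9088)/ln(1.00742) ≈ 12.942, so the balance reaches zero during payment 13.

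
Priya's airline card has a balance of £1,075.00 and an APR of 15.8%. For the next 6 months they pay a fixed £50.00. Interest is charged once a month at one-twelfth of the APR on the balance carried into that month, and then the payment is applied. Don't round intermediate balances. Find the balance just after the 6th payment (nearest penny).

£852.72

Monthly rate r = 15.8%/12 = 1.31667% = 0.0131667.
Each month: B ← B·(1+r) − £50.00.
Month 1: interest £14.15; balance after payment £1,039.15.
Month 2: interest £13.68; balance after payment £1,002.84.
Month 3: interest £13.20; balance after payment £966.04.
Month 4: interest £12.72; balance after payment £928.76.
Month 5: interest £12.23; balance after payment £890.99.
Month 6: interest £11.73; balance after payment £852.72.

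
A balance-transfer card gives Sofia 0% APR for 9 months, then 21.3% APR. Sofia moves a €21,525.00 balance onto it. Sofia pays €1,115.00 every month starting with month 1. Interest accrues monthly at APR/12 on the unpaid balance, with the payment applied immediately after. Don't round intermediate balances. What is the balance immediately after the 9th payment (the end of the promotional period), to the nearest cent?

Promo months 1–9 at r₀ = 0%/12 = 0; months 10+ at r₁ = 21.3%/12 = 0.01775.
After month 9 (no interest yet): B = €21,525.00 − 9·€1,115.00 = €11,490.00.

€11,490.00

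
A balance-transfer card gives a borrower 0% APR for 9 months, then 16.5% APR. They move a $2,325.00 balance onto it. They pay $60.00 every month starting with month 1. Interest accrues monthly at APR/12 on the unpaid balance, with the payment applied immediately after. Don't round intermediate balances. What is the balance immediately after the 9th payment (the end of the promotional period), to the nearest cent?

Promo months 1–9 at r₀ = 0%/12 = 0; months 10+ at r₁ = 16.5%/12 = 0.01375.
After month 9 (no interest yet): B = $2,325.00 − 9·$60.00 = $1,785.00.

$1,785.00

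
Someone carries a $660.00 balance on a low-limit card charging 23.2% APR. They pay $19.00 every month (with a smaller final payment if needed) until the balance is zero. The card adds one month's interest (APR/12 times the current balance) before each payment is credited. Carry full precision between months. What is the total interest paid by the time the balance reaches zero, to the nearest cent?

Monthly rate r = 23.2%/12 = 1.93333% = 0.0193333.
Payoff takes n = ⌈−ln(1 − rB₀/P)/ln(1+r)⌉ = ⌈58.148⌉ = 59 payments; the last is $2.83.
Total paid = 58·$19.00 + $2.83 = $1,104.83.
Total interest = total paid − principal = $1,104.83 − $660.00 = $444.83.

$444.83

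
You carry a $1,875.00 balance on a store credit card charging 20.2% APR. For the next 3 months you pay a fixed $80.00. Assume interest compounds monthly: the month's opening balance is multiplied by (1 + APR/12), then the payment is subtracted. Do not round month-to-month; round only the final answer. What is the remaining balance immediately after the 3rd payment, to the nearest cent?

$1,727.23

Monthly rate r = 20.2%/12 = 1.68333% = 0.0168333.
Each month: B ← B·(1+r) − $80.00.
Month 1: interest $31.56; balance after payment $1,826.56.
Month 2: interest $30.75; balance after payment $1,777.31.
Month 3: interest $29.92; balance after payment $1,727.23.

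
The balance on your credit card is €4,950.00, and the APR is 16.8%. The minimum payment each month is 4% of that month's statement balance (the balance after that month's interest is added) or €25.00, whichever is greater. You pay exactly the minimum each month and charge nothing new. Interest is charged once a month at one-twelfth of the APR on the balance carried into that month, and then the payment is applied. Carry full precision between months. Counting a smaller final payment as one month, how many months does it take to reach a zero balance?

Monthly rate r = 16.8%/12 = 1.4% = 0.014.
While 4% of the post-interest balance exceeds €25.00, each month B ← (B·(1+r))·(1 − 0.04), i.e. B shrinks by the factor (1+r)·0.96 = 0.97344.
This holds for months 1–78. Entering month 79 the balance is €606.35; 4% of the post-interest balance is now below €25.00, so the flat €25.00 minimum applies from here.
From month 79 a fixed €25.00 at rate r clears €606.35 in 30 more payments. Total: 78 + 30 = 108 months.

108 months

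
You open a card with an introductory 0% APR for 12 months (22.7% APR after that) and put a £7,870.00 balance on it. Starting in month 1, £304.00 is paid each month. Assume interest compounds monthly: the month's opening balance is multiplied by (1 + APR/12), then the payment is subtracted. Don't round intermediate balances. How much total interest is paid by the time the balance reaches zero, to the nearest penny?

£722.77

Promo months 1–12 at r₀ = 0%/12 = 0; months 13+ at r₁ = 22.7%/12 = 0.0189167.
After month 12 (no interest yet): B = £7,870.00 − 12·£304.00 = £4,222.00.
Then at r₁ with £304.00/mo: n₂ = −ln(1 − r₁·B/P)/ln(1+r₁) ≈ 16.26 → 17 more payments.
Total paid = 28·£304.00 + £80.77 = £8,592.77; interest = £8,592.77 − £7,870.00 = £722.77.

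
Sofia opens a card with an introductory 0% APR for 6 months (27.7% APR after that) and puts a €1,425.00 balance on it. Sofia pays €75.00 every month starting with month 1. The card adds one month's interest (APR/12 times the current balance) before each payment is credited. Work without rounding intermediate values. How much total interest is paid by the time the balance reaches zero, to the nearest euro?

€198

Promo months 1–6 at r₀ = 0%/12 = 0; months 7+ at r₁ = 27.7%/12 = 0.0230833.
After month 6 (no interest yet): B = €1,425.00 − 6·€75.00 = €975.00.
Then at r₁ with €75.00/mo: n₂ = −ln(1 − r₁·B/P)/ln(1+r₁) ≈ 15.63 → 16 more payments.
Total paid = 21·€75.00 + €47.79 = €1,622.79; interest = €1,622.79 − €1,425.00 = €197.79.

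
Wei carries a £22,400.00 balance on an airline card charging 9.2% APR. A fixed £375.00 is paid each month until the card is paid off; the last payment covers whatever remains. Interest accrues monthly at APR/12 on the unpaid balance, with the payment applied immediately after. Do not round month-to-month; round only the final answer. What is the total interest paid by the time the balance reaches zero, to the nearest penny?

Monthly rate r = 9.2%/12 = 0.766667% = 0.00766667.
Payoff takes n = ⌈−ln(1 − rB₀/P)/ln(1+r)⌉ = ⌈80.185⌉ = 81 payments; the last is £69.60.
Total paid = 80·£375.00 + £69.60 = £30,069.60.
Total interest = total paid − principal = £30,069.60 − £22,400.00 = £7,669.60.

£7,669.60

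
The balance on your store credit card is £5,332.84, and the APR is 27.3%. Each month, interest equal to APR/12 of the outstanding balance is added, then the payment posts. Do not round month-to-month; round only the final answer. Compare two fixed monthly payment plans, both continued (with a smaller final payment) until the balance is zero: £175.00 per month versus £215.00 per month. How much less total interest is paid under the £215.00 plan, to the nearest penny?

Monthly rate r = 27.3%/12 = 2.275% = 0.02275.
At £175.00/mo: n = ⌈−ln(1 − rB₀/P)/ln(1+r)⌉ = 53 payments (last £94.16); total interest = total paid − £5,332.84 = £3,861.32.
At £215.00/mo: 37 payments (last £200.42); total interest £2,607.58.
Interest saved = £3,861.32 − £2,607.58 = £1,253.74.

£1,253.74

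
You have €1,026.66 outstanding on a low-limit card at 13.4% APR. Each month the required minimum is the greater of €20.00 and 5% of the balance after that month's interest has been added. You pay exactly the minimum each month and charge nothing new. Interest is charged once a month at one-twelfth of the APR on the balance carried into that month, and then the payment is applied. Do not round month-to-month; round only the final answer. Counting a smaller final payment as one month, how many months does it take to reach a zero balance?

47 months

Monthly rate r = 13.4%/12 = 1.11667% = 0.0111667.
While 5% of the post-interest balance exceeds €20.00, each month B ← (B·(1+r))·(1 − 0.05), i.e. B shrinks by the factor (1+r)·0.95 = 0.96061.
This holds for months 1–24. Entering month 25 the balance is €391.33; 5% of the post-interest balance is now below €20.00, so the flat €20.00 minimum applies from here.
From month 25 a fixed €20.00 at rate r clears €391.33 in 23 more payments. Total: 24 + 23 = 47 months.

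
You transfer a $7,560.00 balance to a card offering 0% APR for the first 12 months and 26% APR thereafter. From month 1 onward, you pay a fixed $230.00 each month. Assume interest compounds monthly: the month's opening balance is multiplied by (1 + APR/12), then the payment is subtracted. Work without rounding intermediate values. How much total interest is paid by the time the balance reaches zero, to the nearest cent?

$1,657.44

Promo months 1–12 at r₀ = 0%/12 = 0; months 13+ at r₁ = 26%/12 = 0.0216667.
After month 12 (no interest yet): B = $7,560.00 − 12·$230.00 = $4,800.00.
Then at r₁ with $230.00/mo: n₂ = −ln(1 − r₁·B/P)/ln(1+r₁) ≈ 28.08 → 29 more payments.
Total paid = 40·$230.00 + $17.44 = $9,217.44; interest = $9,217.44 − $7,560.00 = $1,657.44.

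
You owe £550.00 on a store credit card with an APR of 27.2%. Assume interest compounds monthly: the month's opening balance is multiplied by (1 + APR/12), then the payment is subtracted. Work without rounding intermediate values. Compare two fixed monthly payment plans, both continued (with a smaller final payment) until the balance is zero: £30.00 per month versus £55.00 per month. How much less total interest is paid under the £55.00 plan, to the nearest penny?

Monthly rate r = 27.2%/12 = 2.26667% = 0.0226667.
At £30.00/mo: n = ⌈−ln(1 − rB₀/P)/ln(1+r)⌉ = 24 payments (last £28.90); total interest = total paid − £550.00 = £168.90.
At £55.00/mo: 12 payments (last £25.91); total interest £80.91.
Interest saved = £168.90 − £80.91 = £87.99.

£87.99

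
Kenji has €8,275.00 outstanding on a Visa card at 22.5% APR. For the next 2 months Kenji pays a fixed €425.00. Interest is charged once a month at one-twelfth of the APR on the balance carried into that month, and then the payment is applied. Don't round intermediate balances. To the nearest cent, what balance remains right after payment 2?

€7,730.25

Monthly rate r = 22.5%/12 = 1.875% = 0.01875.
Each month: B ← B·(1+r) − €425.00.
Month 1: interest €155.16; balance after payment €8,005.16.
Month 2: interest €150.10; balance after payment €7,730.25.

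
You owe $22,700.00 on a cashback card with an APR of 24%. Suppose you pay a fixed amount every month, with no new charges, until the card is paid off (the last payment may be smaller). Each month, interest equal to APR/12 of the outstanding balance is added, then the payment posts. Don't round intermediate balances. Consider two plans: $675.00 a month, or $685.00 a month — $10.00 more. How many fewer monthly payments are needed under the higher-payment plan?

2 fewer payments

Monthly rate r = 24%/12 = 2% = 0.02.
At $675.00/mo: n = ⌈−ln(1 − rB₀/P)/ln(1+r)⌉ = 57 payments (last $260.74); total interest = total paid − $22,700.00 = $15,360.74.
At $685.00/mo: 55 payments (last $611.51); total interest $14,901.51.
Payments saved = 57 − 55 = 2.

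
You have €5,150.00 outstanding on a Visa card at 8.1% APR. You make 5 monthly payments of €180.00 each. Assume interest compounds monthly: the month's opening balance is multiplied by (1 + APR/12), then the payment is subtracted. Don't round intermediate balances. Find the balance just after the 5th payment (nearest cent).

Monthly rate r = 8.1%/12 = 0.675% = 0.00675.
Each month: B ← B·(1+r) − €180.00.
Month 1: interest €34.76; balance after payment €5,004.76.
Month 2: interest €33.78; balance after payment €4,858.54.
Month 3: interest €32.80; balance after payment €4,711.34.
Month 4: interest €31.80; balance after payment €4,563.14.
Month 5: interest €30.80; balance after payment €4,413.94.

€4,413.94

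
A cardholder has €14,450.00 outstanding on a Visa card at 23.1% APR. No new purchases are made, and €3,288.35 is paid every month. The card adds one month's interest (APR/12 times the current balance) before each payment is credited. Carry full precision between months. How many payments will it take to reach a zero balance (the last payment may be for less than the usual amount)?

Monthly rate r = 23.1%/12 = 1.925% = 0.01925.
Recurrence: B ← B·(1+r) − €3,288.35.
Month 1: interest €278.16; balance after payment €11,439.81.
Month 2: interest €220.22; balance after payment €8,371.68.
Month 3: interest €161.15; balance after payment €5,244.48.
Month 4: interest €100.96; balance after payment €2,057.09.
Month 5: interest €39.60; balance after payment €0.00.

5 payments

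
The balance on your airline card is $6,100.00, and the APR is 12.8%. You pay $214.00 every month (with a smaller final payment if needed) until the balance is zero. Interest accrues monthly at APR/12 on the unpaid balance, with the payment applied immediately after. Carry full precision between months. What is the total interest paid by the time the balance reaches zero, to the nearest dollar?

$1,211

Monthly rate r = 12.8%/12 = 1.06667% = 0.0106667.
Payoff takes n = ⌈−ln(1 − rB₀/P)/ln(1+r)⌉ = ⌈34.163⌉ = 35 payments; the last is $35.07.
Total paid = 34·$214.00 + $35.07 = $7,311.07.
Total interest = total paid − principal = $7,311.07 − $6,100.00 = $1,211.07.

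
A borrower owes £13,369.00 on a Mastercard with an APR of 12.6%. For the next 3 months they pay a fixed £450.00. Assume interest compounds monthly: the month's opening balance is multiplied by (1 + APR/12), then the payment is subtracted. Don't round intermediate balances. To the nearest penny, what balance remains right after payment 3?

£12,430.34

Monthly rate r = 12.6%/12 = 1.05% = 0.0105.
Each month: B ← B·(1+r) − £450.00.
Month 1: interest £140.37; balance after payment £13,059.37.
Month 2: interest £137.12; balance after payment £12,746.50.
Month 3: interest £133.84; balance after payment £12,430.34.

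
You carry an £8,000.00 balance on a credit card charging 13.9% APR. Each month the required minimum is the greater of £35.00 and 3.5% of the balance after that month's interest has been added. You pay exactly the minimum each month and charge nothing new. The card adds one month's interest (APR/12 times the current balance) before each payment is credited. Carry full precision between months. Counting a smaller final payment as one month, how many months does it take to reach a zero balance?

122 months

Monthly rate r = 13.9%/12 = 1.15833% = 0.0115833.
While 3.5% of the post-interest balance exceeds £35.00, each month B ← (B·(1+r))·(1 − 0.035), i.e. B shrinks by the factor (1+r)·0.965 = 0.97618.
This holds for months 1–87. Entering month 88 the balance is £982.00; 3.5% of the post-interest balance is now below £35.00, so the flat £35.00 minimum applies from here.
From month 88 a fixed £35.00 at rate r clears £982.00 in 35 more payments. Total: 87 + 35 = 122 months.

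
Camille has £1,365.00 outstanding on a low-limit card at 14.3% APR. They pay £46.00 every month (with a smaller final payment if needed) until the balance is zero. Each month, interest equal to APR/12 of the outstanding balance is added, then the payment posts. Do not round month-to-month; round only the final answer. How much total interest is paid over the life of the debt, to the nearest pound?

£329

Monthly rate r = 14.3%/12 = 1.19167% = 0.0119167.
Payoff takes n = ⌈−ln(1 − rB₀/P)/ln(1+r)⌉ = ⌈36.835⌉ = 37 payments; the last is £38.46.
Total paid = 36·£46.00 + £38.46 = £1,694.46.
Total interest = total paid − principal = £1,694.46 − £1,365.00 = £329.46.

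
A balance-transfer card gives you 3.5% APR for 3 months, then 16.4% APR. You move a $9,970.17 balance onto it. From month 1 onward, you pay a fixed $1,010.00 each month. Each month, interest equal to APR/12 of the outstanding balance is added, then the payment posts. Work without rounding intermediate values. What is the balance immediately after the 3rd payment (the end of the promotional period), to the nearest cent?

$7,018.82

Promo months 1–3 at r₀ = 3.5%/12 = 0.00291667; months 4+ at r₁ = 16.4%/12 = 0.0136667.
After month 3: iterate B ← B·(1+r₀) − $1,010.00 for 3 months → $7,018.82.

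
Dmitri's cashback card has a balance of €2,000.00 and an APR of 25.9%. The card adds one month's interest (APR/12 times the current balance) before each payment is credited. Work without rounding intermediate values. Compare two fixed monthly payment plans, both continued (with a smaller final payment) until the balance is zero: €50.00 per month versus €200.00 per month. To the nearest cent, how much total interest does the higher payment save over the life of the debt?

€2,382.48

Monthly rate r = 25.9%/12 = 2.15833% = 0.0215833.
At €50.00/mo: n = ⌈−ln(1 − rB₀/P)/ln(1+r)⌉ = 94 payments (last €10.19); total interest = total paid − €2,000.00 = €2,660.19.
At €200.00/mo: 12 payments (last €77.71); total interest €277.71.
Interest saved = €2,660.19 − €277.71 = €2,382.48.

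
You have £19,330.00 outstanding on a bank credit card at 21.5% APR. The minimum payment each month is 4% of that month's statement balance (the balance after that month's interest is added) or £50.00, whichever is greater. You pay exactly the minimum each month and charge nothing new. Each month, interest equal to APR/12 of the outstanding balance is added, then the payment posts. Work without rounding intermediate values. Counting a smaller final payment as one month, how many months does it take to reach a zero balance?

153 months

Monthly rate r = 21.5%/12 = 1.79167% = 0.0179167.
While 4% of the post-interest balance exceeds £50.00, each month B ← (B·(1+r))·(1 − 0.04), i.e. B shrinks by the factor (1+r)·0.96 = 0.9772.
This holds for months 1–120. Entering month 121 the balance is £1,214.08; 4% of the post-interest balance is now below £50.00, so the flat £50.00 minimum applies from here.
From month 121 a fixed £50.00 at rate r clears £1,214.08 in 33 more payments. Total: 120 + 33 = 153 months.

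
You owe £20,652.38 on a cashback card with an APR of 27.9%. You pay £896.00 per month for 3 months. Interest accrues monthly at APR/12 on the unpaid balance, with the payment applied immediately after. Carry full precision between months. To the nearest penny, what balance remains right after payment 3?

£19,375.65

Monthly rate r = 27.9%/12 = 2.325% = 0.02325.
Each month: B ← B·(1+r) − £896.00.
Month 1: interest £480.17; balance after payment £20,236.55.
Month 2: interest £470.50; balance after payment £19,811.05.
Month 3: interest £460.61; balance after payment £19,375.65.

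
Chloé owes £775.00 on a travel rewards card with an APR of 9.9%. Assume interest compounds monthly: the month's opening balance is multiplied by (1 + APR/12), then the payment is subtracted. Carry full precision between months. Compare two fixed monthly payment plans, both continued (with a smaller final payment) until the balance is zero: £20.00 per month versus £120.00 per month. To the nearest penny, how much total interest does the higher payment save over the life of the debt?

£137.88

Monthly rate r = 9.9%/12 = 0.825% = 0.00825.
At £20.00/mo: n = ⌈−ln(1 − rB₀/P)/ln(1+r)⌉ = 47 payments (last £17.68); total interest = total paid − £775.00 = £162.68.
At £120.00/mo: 7 payments (last £79.80); total interest £24.80.
Interest saved = £162.68 − £24.80 = £137.88.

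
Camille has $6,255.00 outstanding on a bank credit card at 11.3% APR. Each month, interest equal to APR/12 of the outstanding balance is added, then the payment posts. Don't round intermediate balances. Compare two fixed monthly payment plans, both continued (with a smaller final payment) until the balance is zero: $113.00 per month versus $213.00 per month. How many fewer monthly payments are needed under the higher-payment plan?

44 fewer payments

Monthly rate r = 11.3%/12 = 0.941667% = 0.00941667.
At $113.00/mo: n = ⌈−ln(1 − rB₀/P)/ln(1+r)⌉ = 79 payments (last $66.60); total interest = total paid − $6,255.00 = $2,625.60.
At $213.00/mo: 35 payments (last $114.56); total interest $1,101.56.
Payments saved = 79 − 35 = 44.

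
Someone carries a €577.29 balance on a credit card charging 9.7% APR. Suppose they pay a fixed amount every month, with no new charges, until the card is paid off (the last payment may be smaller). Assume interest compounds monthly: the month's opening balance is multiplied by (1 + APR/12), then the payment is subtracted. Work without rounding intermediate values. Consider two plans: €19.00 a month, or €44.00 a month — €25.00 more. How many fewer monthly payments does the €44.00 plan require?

Monthly rate r = 9.7%/12 = 0.808333% = 0.00808333.
At €19.00/mo: n = ⌈−ln(1 − rB₀/P)/ln(1+r)⌉ = 36 payments (last €0.13); total interest = total paid − €577.29 = €87.84.
At €44.00/mo: 14 payments (last €40.73); total interest €35.44.
Payments saved = 36 − 14 = 22.

22 fewer payments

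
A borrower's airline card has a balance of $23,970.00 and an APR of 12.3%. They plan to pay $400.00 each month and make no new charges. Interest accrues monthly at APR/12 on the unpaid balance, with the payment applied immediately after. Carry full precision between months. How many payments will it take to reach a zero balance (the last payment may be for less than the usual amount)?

Monthly rate r = 12.3%/12 = 1.025% = 0.01025.
Recurrence: B ← B·(1+r) − $400.00.
Month 1: interest $245.69; balance after payment $23,815.69.
Month 2: interest $244.11; balance after payment $23,659.80.
Closed form: n = −ln(1 − rB₀/P)/ln(1+r) = −ln(0.38577)/ln(1.01025) ≈ 93.404, so the balance reaches zero during payment 94.

94 payments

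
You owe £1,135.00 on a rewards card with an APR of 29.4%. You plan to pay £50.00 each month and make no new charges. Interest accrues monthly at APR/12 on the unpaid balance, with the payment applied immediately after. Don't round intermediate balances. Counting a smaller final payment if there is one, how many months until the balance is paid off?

34 months

Monthly rate r = 29.4%/12 = 2.45% = 0.0245.
Recurrence: B ← B·(1+r) − £50.00.
Month 1: interest £27.81; balance after payment £1,112.81.
Month 2: interest £27.26; balance after payment £1,090.07.
Closed form: n = −ln(1 − rB₀/P)/ln(1+r) = −ln(0.44385)/ln(1.0245) ≈ 33.558, so the balance reaches zero during payment 34.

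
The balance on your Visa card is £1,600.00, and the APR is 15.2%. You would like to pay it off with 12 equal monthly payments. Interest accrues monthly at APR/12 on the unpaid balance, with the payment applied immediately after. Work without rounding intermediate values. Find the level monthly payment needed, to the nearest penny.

£144.56

Monthly rate r = 15.2%/12 = 1.26667% = 0.0126667.
Level-payment amortization: P = B₀·r / (1 − (1+r)^(−n)) = 1600.00·0.0126667 / (1 − 1.01267^(−12)).
Denominator 1 − (1+r)^(−12) = 0.140191326.
P = 20.2667 / 0.140191326 ≈ 144.56.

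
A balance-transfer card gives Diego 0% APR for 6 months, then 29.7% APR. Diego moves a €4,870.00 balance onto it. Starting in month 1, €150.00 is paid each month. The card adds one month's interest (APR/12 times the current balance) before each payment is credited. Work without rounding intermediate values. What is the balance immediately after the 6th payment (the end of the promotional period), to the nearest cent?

€3,970.00

Promo months 1–6 at r₀ = 0%/12 = 0; months 7+ at r₁ = 29.7%/12 = 0.02475.
After month 6 (no interest yet): B = €4,870.00 − 6·€150.00 = €3,970.00.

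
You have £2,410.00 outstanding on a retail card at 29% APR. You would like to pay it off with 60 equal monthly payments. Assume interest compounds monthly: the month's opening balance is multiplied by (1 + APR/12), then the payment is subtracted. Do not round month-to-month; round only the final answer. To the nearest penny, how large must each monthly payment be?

£76.50

Monthly rate r = 29%/12 = 2.41667% = 0.0241667.
Level-payment amortization: P = B₀·r / (1 − (1+r)^(−n)) = 2410.00·0.0241667 / (1 − 1.02417^(−60)).
Denominator 1 − (1+r)^(−60) = 0.761349807.
P = 58.2417 / 0.761349807 ≈ 76.50.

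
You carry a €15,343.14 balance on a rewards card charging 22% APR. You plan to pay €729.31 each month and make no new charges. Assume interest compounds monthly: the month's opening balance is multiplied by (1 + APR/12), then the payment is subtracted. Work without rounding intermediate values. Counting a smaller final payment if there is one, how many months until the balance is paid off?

27 months

Monthly rate r = 22%/12 = 1.83333% = 0.0183333.
Recurrence: B ← B·(1+r) − €729.31.
Month 1: interest €281.29; balance after payment €14,895.12.
Month 2: interest €273.08; balance after payment €14,438.89.
Closed form: n = −ln(1 − rB₀/P)/ln(1+r) = −ln(0.61431)/ln(1.01833) ≈ 26.821, so the balance reaches zero during payment 27.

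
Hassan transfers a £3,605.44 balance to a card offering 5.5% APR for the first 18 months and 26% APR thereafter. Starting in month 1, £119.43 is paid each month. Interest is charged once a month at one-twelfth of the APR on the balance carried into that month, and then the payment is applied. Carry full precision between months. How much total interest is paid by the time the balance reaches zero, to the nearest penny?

Promo months 1–18 at r₀ = 5.5%/12 = 0.00458333; months 19+ at r₁ = 26%/12 = 0.0216667.
After month 18: iterate B ← B·(1+r₀) − £119.43 for 18 months → £1,679.19.
Then at r₁ with £119.43/mo: n₂ = −ln(1 − r₁·B/P)/ln(1+r₁) ≈ 16.95 → 17 more payments.
Total paid = 34·£119.43 + £113.46 = £4,174.08; interest = £4,174.08 − £3,605.44 = £568.64.

£568.64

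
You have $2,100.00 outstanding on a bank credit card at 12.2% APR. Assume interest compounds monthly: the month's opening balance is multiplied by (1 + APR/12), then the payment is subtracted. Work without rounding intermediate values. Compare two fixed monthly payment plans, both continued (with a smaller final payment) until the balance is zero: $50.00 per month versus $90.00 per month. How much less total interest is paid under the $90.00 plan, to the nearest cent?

$343.22

Monthly rate r = 12.2%/12 = 1.01667% = 0.0101667.
At $50.00/mo: n = ⌈−ln(1 − rB₀/P)/ln(1+r)⌉ = 56 payments (last $2.61); total interest = total paid − $2,100.00 = $652.61.
At $90.00/mo: 27 payments (last $69.39); total interest $309.39.
Interest saved = $652.61 − $309.39 = $343.22.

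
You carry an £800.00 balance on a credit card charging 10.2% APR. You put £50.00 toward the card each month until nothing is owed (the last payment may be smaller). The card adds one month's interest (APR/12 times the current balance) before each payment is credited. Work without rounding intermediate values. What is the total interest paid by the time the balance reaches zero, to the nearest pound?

£64

Monthly rate r = 10.2%/12 = 0.85% = 0.0085.
Payoff takes n = ⌈−ln(1 − rB₀/P)/ln(1+r)⌉ = ⌈17.271⌉ = 18 payments; the last is £13.59.
Total paid = 17·£50.00 + £13.59 = £863.59.
Total interest = total paid − principal = £863.59 − £800.00 = £63.59.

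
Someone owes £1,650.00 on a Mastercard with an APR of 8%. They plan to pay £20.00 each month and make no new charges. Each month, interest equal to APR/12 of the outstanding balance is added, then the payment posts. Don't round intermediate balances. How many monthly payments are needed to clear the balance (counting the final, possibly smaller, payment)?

121 months

Monthly rate r = 8%/12 = 0.666667% = 0.00666667.
Recurrence: B ← B·(1+r) − £20.00.
Month 1: interest £11.00; balance after payment £1,641.00.
Month 2: interest £10.94; balance after payment £1,631.94.
Closed form: n = −ln(1 − rB₀/P)/ln(1+r) = −ln(0.45)/ln(1.00667) ≈ 120.175, so the balance reaches zero during payment 121.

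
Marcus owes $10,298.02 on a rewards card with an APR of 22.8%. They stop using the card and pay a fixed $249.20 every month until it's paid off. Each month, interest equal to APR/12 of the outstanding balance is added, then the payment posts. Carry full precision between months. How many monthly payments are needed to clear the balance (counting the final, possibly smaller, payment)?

Monthly rate r = 22.8%/12 = 1.9% = 0.019.
Recurrence: B ← B·(1+r) − $249.20.
Month 1: interest $195.66; balance after payment $10,244.48.
Month 2: interest $194.65; balance after payment $10,189.93.
Closed form: n = −ln(1 − rB₀/P)/ln(1+r) = −ln(0.21484)/ln(1.019) ≈ 81.707, so the balance reaches zero during payment 82.

82 months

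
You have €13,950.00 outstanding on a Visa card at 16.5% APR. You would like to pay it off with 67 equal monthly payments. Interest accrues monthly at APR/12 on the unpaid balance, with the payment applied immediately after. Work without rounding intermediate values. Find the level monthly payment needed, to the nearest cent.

Monthly rate r = 16.5%/12 = 1.375% = 0.01375.
Level-payment amortization: P = B₀·r / (1 − (1+r)^(−n)) = 13950.00·0.01375 / (1 − 1.01375^(−67)).
Denominator 1 − (1+r)^(−67) = 0.599472909.
P = 191.812 / 0.599472909 ≈ 319.97.

€319.97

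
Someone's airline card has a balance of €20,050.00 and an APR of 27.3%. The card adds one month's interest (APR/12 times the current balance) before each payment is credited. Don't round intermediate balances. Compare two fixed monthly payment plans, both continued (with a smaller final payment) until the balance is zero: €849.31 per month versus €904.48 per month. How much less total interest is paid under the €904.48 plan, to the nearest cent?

Monthly rate r = 27.3%/12 = 2.275% = 0.02275.
At €849.31/mo: n = ⌈−ln(1 − rB₀/P)/ln(1+r)⌉ = 35 payments (last €203.47); total interest = total paid − €20,050.00 = €9,030.01.
At €904.48/mo: 32 payments (last €180.76); total interest €8,169.64.
Interest saved = €9,030.01 − €8,169.64 = €860.37.

€860.37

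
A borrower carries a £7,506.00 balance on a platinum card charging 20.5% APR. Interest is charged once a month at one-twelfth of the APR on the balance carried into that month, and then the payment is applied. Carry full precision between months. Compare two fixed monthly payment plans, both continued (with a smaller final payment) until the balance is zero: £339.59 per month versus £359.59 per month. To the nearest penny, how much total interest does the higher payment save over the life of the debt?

£144.55

Monthly rate r = 20.5%/12 = 1.70833% = 0.0170833.
At £339.59/mo: n = ⌈−ln(1 − rB₀/P)/ln(1+r)⌉ = 28 payments (last £337.02); total interest = total paid − £7,506.00 = £1,999.95.
At £359.59/mo: 27 payments (last £12.06); total interest £1,855.40.
Interest saved = £1,999.95 − £1,855.40 = £144.55.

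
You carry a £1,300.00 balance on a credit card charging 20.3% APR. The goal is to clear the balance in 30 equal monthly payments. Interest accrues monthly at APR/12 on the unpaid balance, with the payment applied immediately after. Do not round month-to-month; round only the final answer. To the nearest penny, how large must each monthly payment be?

Monthly rate r = 20.3%/12 = 1.69167% = 0.0169167.
Level-payment amortization: P = B₀·r / (1 − (1+r)^(−n)) = 1300.00·0.0169167 / (1 − 1.01692^(−30)).
Denominator 1 − (1+r)^(−30) = 0.395440509.
P = 21.9917 / 0.395440509 ≈ 55.61.

£55.61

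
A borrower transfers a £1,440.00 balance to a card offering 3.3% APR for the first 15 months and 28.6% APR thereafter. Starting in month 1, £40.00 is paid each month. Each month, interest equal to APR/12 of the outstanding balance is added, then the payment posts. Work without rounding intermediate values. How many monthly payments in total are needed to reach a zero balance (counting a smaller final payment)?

48 payments

Promo months 1–15 at r₀ = 3.3%/12 = 0.00275; months 16+ at r₁ = 28.6%/12 = 0.0238333.
After month 15: iterate B ← B·(1+r₀) − £40.00 for 15 months → £888.87.
Then at r₁ with £40.00/mo: n₂ = −ln(1 − r₁·B/P)/ln(1+r₁) ≈ 32.02 → 33 more payments.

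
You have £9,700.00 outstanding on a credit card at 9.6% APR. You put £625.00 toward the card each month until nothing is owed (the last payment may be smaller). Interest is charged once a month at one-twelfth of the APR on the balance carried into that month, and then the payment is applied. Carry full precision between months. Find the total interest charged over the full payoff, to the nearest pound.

£699

Monthly rate r = 9.6%/12 = 0.8% = 0.008.
Payoff takes n = ⌈−ln(1 − rB₀/P)/ln(1+r)⌉ = ⌈16.638⌉ = 17 payments; the last is £399.12.
Total paid = 16·£625.00 + £399.12 = £10,399.12.
Total interest = total paid − principal = £10,399.12 − £9,700.00 = £699.12.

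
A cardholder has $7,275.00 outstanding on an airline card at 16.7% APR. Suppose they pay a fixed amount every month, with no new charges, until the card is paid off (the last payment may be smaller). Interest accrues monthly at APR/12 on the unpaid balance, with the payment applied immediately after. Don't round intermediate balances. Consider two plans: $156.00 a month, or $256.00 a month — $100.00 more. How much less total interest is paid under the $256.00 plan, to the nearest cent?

$2,494.21

Monthly rate r = 16.7%/12 = 1.39167% = 0.0139167.
At $156.00/mo: n = ⌈−ln(1 − rB₀/P)/ln(1+r)⌉ = 76 payments (last $117.71); total interest = total paid − $7,275.00 = $4,542.71.
At $256.00/mo: 37 payments (last $107.50); total interest $2,048.50.
Interest saved = $4,542.71 − $2,048.50 = $2,494.21.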